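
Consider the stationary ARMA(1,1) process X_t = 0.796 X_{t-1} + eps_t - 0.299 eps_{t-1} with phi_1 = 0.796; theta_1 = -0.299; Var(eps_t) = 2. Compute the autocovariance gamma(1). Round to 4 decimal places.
\gamma(1) = 2.0673

Multiply the model equation by X_{t-k} and take expectations. With theta_0 = psi_0 = 1 and psi_j the MA(infinity) weights, this gives
  gamma(k) - sum_i phi_i gamma(k-i) = c_k,
  c_k = sigma^2 * sum_{j=k..q} theta_j psi_{j-k}   (c_k = 0 for k > q),
using gamma(-m) = gamma(m).
psi-weights needed (psi_j = theta_j + sum_i phi_i psi_{j-i}):
  psi_1 = theta_1 + phi_1 = -0.299 + (0.796) = 0.497
Right-hand sides:
  c_0 = sigma^2 (1 + theta_1 psi_1) = 2 * (1 + (-0.299)(0.497)) = 2 * 0.851397 = 1.702794
  c_1 = sigma^2 theta_1 = 2 * (-0.299) = -0.598
  c_2 = 0
Equations for k = 0 and k = 1 (AR order 1):
  gamma(0) = phi_1 gamma(1) + c_0
  gamma(1) = phi_1 gamma(0) + c_1
Substituting the second into the first: gamma(0) (1 - phi_1^2) = c_0 + phi_1 c_1, so
  gamma(0) = (c_0 + phi_1 c_1) / (1 - phi_1^2) = (1.702794 + (0.796)(-0.598)) / (1 - (0.796)^2) = 1.226786 / 0.366384 = 3.348361.
  gamma(1) = phi_1 gamma(0) + c_1 = (0.796)(3.348361) + (-0.598) = 2.067296.
Therefore gamma(1) = 2.0673 (to 4 decimal places).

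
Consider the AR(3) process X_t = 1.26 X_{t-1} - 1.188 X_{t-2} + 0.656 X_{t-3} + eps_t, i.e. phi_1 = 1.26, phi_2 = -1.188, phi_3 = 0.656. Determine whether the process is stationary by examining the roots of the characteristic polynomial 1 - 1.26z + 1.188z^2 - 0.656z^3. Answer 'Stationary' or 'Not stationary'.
\text{Stationary}

The AR(p) characteristic polynomial is P(z) = 1 - 1.26z + 1.188z^2 - 0.656z^3.
Stationarity requires all roots to lie outside the unit circle, i.e. |z| > 1 for every root.
Degree 3: look for a simple real root z0 first, then factor out (1 - z/z0) and solve the remaining quadratic.
Testing z0 = 1.25: P(1.25) = 1 + (-1.26)(1.25) + (1.188)(1.25)^2 + (-0.656)(1.25)^3
  = 1 + (-1.575) + (1.85625) + (-1.28125) = 0.  So z_0 = 1.25 is a root, |z_0| = 1.25.
Divide out the factor (1 - 0.8 z) = (1 - z/z0) (since 1/z0 = 0.8):
  P(z) = (1 - 0.8 z)(1 + (-0.46) z + (0.82) z^2)
  [check: z-coef -0.46 - (0.8) = -1.26; z^2-coef 0.82 - (0.8)(-0.46) = 1.188; z^3-coef -(0.8)(0.82) = -0.656.]
Remaining roots from the quadratic factor 1 + (-0.46) z + (0.82) z^2:
  Set 1 + (-0.46) z + (0.82) z^2 = 0, i.e. a z^2 + b z + c = 0 with a = 0.82, b = -0.46, c = 1.
  Discriminant D = b^2 - 4ac = (-0.46)^2 - 4*(0.82)*1 = 0.2116 - (3.28) = -3.0684.
  D < 0, so the roots are the complex-conjugate pair z = (-b +/- i sqrt(-D)) / (2a) = 0.2805 +/- 1.0681i.
  For a conjugate pair |z|^2 = z * conj(z) = (product of roots) = c/a = 1/(0.82) = 1.219512, so |z| = sqrt(1.219512) = 1.1043 for both roots.
Moduli of all roots: 1.2500, 1.1043, 1.1043.
All moduli strictly greater than 1? Yes.
Verdict: Stationary.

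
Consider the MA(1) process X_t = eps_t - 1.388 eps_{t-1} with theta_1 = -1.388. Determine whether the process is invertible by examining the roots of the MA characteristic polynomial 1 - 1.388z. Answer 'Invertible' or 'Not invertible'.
\text{Not invertible}

The MA(q) characteristic polynomial is P(z) = 1 - 1.388z.
Invertibility requires all roots to lie outside the unit circle, i.e. |z| > 1 for every root.
This is linear in z: 1 + (-1.388) z = 0  =>  z = -1/(-1.388) = 0.720461,  |z| = 0.720461.
Moduli of all roots: 0.7205.
All moduli strictly greater than 1? No.
Verdict: Not invertible.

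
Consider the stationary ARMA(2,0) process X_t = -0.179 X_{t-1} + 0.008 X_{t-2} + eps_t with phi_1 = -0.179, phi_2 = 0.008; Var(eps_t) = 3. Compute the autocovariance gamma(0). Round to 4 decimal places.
\gamma(0) = 3.1012

Multiply the model equation by X_{t-k} and take expectations. With theta_0 = psi_0 = 1 and psi_j the MA(infinity) weights, this gives
  gamma(k) - sum_i phi_i gamma(k-i) = c_k,
  c_k = sigma^2 * sum_{j=k..q} theta_j psi_{j-k}   (c_k = 0 for k > q),
using gamma(-m) = gamma(m).
Pure AR (q = 0): c_0 = sigma^2 = 3, c_k = 0 for k >= 1.
Equations for k = 0, 1, 2 (AR order 2, c_2 = 0):
  (E0) gamma(0) = phi_1 gamma(1) + phi_2 gamma(2) + c_0
  (E1) gamma(1) = phi_1 gamma(0) + phi_2 gamma(1) + c_1
  (E2) gamma(2) = phi_1 gamma(1) + phi_2 gamma(0)
From (E1): gamma(1) = A gamma(0) + B with
  A = phi_1 / (1 - phi_2) = -0.179 / 0.992 = -0.180444,   B = c_1 / (1 - phi_2) = 0 / 0.992 = 0.
Insert (E2) into (E0): gamma(0) (1 - phi_2^2) = phi_1 (1 + phi_2) gamma(1) + c_0.
  phi_1 (1 + phi_2) = (-0.179)(1.008) = -0.180432,   1 - phi_2^2 = 0.999936.
Replace gamma(1) by A gamma(0) + B and collect gamma(0):
  gamma(0) [0.999936 - (-0.180432)(-0.180444)] = c_0 = 3
  gamma(0) * 0.967378 = 3
  gamma(0) = 3 / 0.967378 = 3.101166.
Therefore gamma(0) = 3.1012 (to 4 decimal places).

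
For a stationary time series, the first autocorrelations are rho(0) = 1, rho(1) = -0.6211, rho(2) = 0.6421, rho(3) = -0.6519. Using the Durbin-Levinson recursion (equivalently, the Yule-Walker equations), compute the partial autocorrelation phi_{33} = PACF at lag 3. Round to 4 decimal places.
\phi_{33} = -0.3161

The PACF at lag k is phi_{kk}, the last component of the solution
to the Yule-Walker system G_k phi = r_k where
  (G_k)_{ij} = rho(|i - j|), (r_k)_i = rho(i), i,j = 1..k.
Equivalently, Durbin-Levinson gives phi_{kk} iteratively:
  phi_{11} = rho(1)
  phi_{kk} = [rho(k) - sum_{j=1..k-1} phi_{k-1,j} rho(k-j)]
            / [1 - sum_{j=1..k-1} phi_{k-1,j} rho(j)],
  phi_{k,j} = phi_{k-1,j} - phi_{kk} phi_{k-1,k-j},  j = 1..k-1.
Step k = 1:
  phi_11 = rho(1) = -0.6211.
Step k = 2:
  phi_22 = [rho(2) - phi_11 rho(1)] / [1 - phi_11 rho(1)] = [0.6421 - (-0.6211)(-0.6211)] / [1 - (-0.6211)(-0.6211)]
         = 0.25633479 / 0.61423479 = 0.417324.
  Update: phi_21 = phi_11 - phi_22 phi_11 = -0.6211 - (0.417324)(-0.6211) = -0.3619.
Step k = 3:
  phi_33 = [rho(3) - phi_21 rho(2) - phi_22 rho(1)] / [1 - phi_21 rho(1) - phi_22 rho(2)]
    numerator   = -0.6519 - (-0.3619)(0.6421) - (0.417324)(-0.6211) = -0.16032408
    denominator = 1 - (-0.3619)(-0.6211) - (0.417324)(0.6421) = 0.50726018
  phi_33 = -0.16032408 / 0.50726018 = -0.3161.
Therefore phi_{33} = -0.3161.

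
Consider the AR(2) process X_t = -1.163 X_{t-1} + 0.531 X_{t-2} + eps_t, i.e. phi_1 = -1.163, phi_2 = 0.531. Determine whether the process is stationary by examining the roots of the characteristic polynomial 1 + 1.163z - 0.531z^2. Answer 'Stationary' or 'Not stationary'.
\text{Not stationary}

The AR(p) characteristic polynomial is P(z) = 1 + 1.163z - 0.531z^2.
Stationarity requires all roots to lie outside the unit circle, i.e. |z| > 1 for every root.
Set 1 + (1.163) z + (-0.531) z^2 = 0, i.e. a z^2 + b z + c = 0 with a = -0.531, b = 1.163, c = 1.
Discriminant D = b^2 - 4ac = (1.163)^2 - 4*(-0.531)*1 = 1.352569 - (-2.124) = 3.476569.
D >= 0, so the roots are real: z = (-b +/- sqrt(D)) / (2a) = (-1.163 +/- 1.864556) / (-1.062).
  z_1 = (-1.163 + 1.864556) / (-1.062) = -0.6606,   |z_1| = 0.6606.
  z_2 = (-1.163 - 1.864556) / (-1.062) = 2.8508,   |z_2| = 2.8508.
Moduli of all roots: 0.6606, 2.8508.
All moduli strictly greater than 1? No.
Verdict: Not stationary.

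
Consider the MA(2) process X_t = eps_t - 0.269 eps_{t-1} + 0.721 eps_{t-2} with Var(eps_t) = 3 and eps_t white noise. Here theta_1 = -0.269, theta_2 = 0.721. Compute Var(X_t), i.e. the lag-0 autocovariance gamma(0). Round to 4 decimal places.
\gamma(0) = 4.7766

For an MA(q) process X_t = eps_t + sum_i theta_i eps_{t-i} with
Var(eps_t) = sigma^2, the variance is
  gamma(0) = sigma^2 * (1 + sum_i theta_i^2).
  sum_i theta_i^2 = (-0.269)^2 + (0.721)^2 = 0.072361 + 0.519841 = 0.592202.
  gamma(0) = 3 * (1 + 0.592202) = 3 * 1.592202 = 4.776606, which rounds to 4.7766.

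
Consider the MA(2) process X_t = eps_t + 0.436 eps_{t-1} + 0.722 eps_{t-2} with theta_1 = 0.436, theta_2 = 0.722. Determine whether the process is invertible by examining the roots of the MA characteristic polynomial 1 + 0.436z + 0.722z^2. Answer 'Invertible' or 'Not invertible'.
\text{Invertible}

The MA(q) characteristic polynomial is P(z) = 1 + 0.436z + 0.722z^2.
Invertibility requires all roots to lie outside the unit circle, i.e. |z| > 1 for every root.
Set 1 + (0.436) z + (0.722) z^2 = 0, i.e. a z^2 + b z + c = 0 with a = 0.722, b = 0.436, c = 1.
Discriminant D = b^2 - 4ac = (0.436)^2 - 4*(0.722)*1 = 0.190096 - (2.888) = -2.697904.
D < 0, so the roots are the complex-conjugate pair z = (-b +/- i sqrt(-D)) / (2a) = -0.3019 +/- 1.1375i.
For a conjugate pair |z|^2 = z * conj(z) = (product of roots) = c/a = 1/(0.722) = 1.385042, so |z| = sqrt(1.385042) = 1.1769 for both roots.
Moduli of all roots: 1.1769, 1.1769.
All moduli strictly greater than 1? Yes.
Verdict: Invertible.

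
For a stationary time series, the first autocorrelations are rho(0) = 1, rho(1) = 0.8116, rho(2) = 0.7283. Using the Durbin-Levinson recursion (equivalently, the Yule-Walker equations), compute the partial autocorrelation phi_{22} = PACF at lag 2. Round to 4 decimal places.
\phi_{22} = 0.2039

The PACF at lag k is phi_{kk}, the last component of the solution
to the Yule-Walker system G_k phi = r_k where
  (G_k)_{ij} = rho(|i - j|), (r_k)_i = rho(i), i,j = 1..k.
Equivalently, Durbin-Levinson gives phi_{kk} iteratively:
  phi_{11} = rho(1)
  phi_{kk} = [rho(k) - sum_{j=1..k-1} phi_{k-1,j} rho(k-j)]
            / [1 - sum_{j=1..k-1} phi_{k-1,j} rho(j)],
  phi_{k,j} = phi_{k-1,j} - phi_{kk} phi_{k-1,k-j},  j = 1..k-1.
Step k = 1:
  phi_11 = rho(1) = 0.8116.
Step k = 2:
  phi_22 = [rho(2) - phi_11 rho(1)] / [1 - phi_11 rho(1)] = [0.7283 - (0.8116)(0.8116)] / [1 - (0.8116)(0.8116)]
         = 0.06960544 / 0.34130544 = 0.2039.
Therefore phi_{22} = 0.2039.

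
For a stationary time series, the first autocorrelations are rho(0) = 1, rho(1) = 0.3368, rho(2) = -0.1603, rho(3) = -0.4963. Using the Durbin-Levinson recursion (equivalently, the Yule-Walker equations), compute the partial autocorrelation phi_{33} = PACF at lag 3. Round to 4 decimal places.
\phi_{33} = -0.4010

The PACF at lag k is phi_{kk}, the last component of the solution
to the Yule-Walker system G_k phi = r_k where
  (G_k)_{ij} = rho(|i - j|), (r_k)_i = rho(i), i,j = 1..k.
Equivalently, Durbin-Levinson gives phi_{kk} iteratively:
  phi_{11} = rho(1)
  phi_{kk} = [rho(k) - sum_{j=1..k-1} phi_{k-1,j} rho(k-j)]
            / [1 - sum_{j=1..k-1} phi_{k-1,j} rho(j)],
  phi_{k,j} = phi_{k-1,j} - phi_{kk} phi_{k-1,k-j},  j = 1..k-1.
Step k = 1:
  phi_11 = rho(1) = 0.3368.
Step k = 2:
  phi_22 = [rho(2) - phi_11 rho(1)] / [1 - phi_11 rho(1)] = [-0.1603 - (0.3368)(0.3368)] / [1 - (0.3368)(0.3368)]
         = -0.27373424 / 0.88656576 = -0.308758.
  Update: phi_21 = phi_11 - phi_22 phi_11 = 0.3368 - (-0.308758)(0.3368) = 0.44079.
Step k = 3:
  phi_33 = [rho(3) - phi_21 rho(2) - phi_22 rho(1)] / [1 - phi_21 rho(1) - phi_22 rho(2)]
    numerator   = -0.4963 - (0.44079)(-0.1603) - (-0.308758)(0.3368) = -0.32165173
    denominator = 1 - (0.44079)(0.3368) - (-0.308758)(-0.1603) = 0.80204813
  phi_33 = -0.32165173 / 0.80204813 = -0.401.
Therefore phi_{33} = -0.4010.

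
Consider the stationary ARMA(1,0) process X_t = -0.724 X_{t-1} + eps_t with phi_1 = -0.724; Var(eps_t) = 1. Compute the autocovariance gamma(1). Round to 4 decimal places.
\gamma(1) = -1.5216

Multiply the model equation by X_{t-k} and take expectations. With theta_0 = psi_0 = 1 and psi_j the MA(infinity) weights, this gives
  gamma(k) - sum_i phi_i gamma(k-i) = c_k,
  c_k = sigma^2 * sum_{j=k..q} theta_j psi_{j-k}   (c_k = 0 for k > q),
using gamma(-m) = gamma(m).
Pure AR (q = 0): c_0 = sigma^2 = 1, c_k = 0 for k >= 1.
Equations for k = 0 and k = 1 (AR order 1):
  gamma(0) = phi_1 gamma(1) + c_0
  gamma(1) = phi_1 gamma(0) + c_1
Substituting the second into the first: gamma(0) (1 - phi_1^2) = c_0 + phi_1 c_1, so
  gamma(0) = c_0 / (1 - phi_1^2) = 1 / (1 - (-0.724)^2) = 1 / 0.475824 = 2.101617.
  gamma(1) = phi_1 gamma(0) = (-0.724)(2.101617) = -1.521571.
Therefore gamma(1) = -1.5216 (to 4 decimal places).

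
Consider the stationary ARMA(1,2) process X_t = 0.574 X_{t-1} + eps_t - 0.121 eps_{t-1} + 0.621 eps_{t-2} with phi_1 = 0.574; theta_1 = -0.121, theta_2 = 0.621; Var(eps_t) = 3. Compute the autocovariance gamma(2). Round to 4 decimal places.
\gamma(2) = 4.4745

Multiply the model equation by X_{t-k} and take expectations. With theta_0 = psi_0 = 1 and psi_j the MA(infinity) weights, this gives
  gamma(k) - sum_i phi_i gamma(k-i) = c_k,
  c_k = sigma^2 * sum_{j=k..q} theta_j psi_{j-k}   (c_k = 0 for k > q),
using gamma(-m) = gamma(m).
psi-weights needed (psi_j = theta_j + sum_i phi_i psi_{j-i}):
  psi_1 = theta_1 + phi_1 = -0.121 + (0.574) = 0.453
  psi_2 = theta_2 + phi_1 psi_1 = 0.621 + (0.574)(0.453) = 0.881022
Right-hand sides:
  c_0 = sigma^2 (1 + theta_1 psi_1 + theta_2 psi_2) = 3 * (1 + (-0.121)(0.453) + (0.621)(0.881022)) = 3 * 1.492302 = 4.476905
  c_1 = sigma^2 (theta_1 + theta_2 psi_1) = 3 * (-0.121 + (0.621)(0.453)) = 0.480939
  c_2 = sigma^2 theta_2 = 3 * (0.621) = 1.863
Equations for k = 0 and k = 1 (AR order 1):
  gamma(0) = phi_1 gamma(1) + c_0
  gamma(1) = phi_1 gamma(0) + c_1
Substituting the second into the first: gamma(0) (1 - phi_1^2) = c_0 + phi_1 c_1, so
  gamma(0) = (c_0 + phi_1 c_1) / (1 - phi_1^2) = (4.476905 + (0.574)(0.480939)) / (1 - (0.574)^2) = 4.752964 / 0.670524 = 7.088432.
  gamma(1) = phi_1 gamma(0) + c_1 = (0.574)(7.088432) + (0.480939) = 4.549699.
For k = 2: gamma(2) = phi_1 gamma(1) + c_2
  = (0.574)(4.549699) + (1.863) = 4.474527.
Therefore gamma(2) = 4.4745 (to 4 decimal places).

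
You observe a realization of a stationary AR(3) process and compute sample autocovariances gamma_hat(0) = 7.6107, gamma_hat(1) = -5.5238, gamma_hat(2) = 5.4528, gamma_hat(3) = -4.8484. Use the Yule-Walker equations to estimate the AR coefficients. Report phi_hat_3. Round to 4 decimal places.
\hat\phi_{3} = -0.0870

The Yule-Walker equations for an AR(p) process read, in matrix form,
  Gamma_p phi = r_p,   with   (Gamma_p)_{ij} = gamma(|i - j|),
                       (r_p)_i = gamma(i),   i,j = 1..p.
Substitute the sample gammas (Toeplitz matrix and right-hand side of size 3):
  Gamma_p = [[7.6107, -5.5238, 5.4528], [-5.5238, 7.6107, -5.5238], [5.4528, -5.5238, 7.6107]]
  r_p     = [-5.5238, 5.4528, -4.8484]
Written out (R1..R3):
  (R1) 7.6107 phi_1 - 5.5238 phi_2 + 5.4528 phi_3 = -5.5238
  (R2) -5.5238 phi_1 + 7.6107 phi_2 - 5.5238 phi_3 = 5.4528
  (R3) 5.4528 phi_1 - 5.5238 phi_2 + 7.6107 phi_3 = -4.8484
Gaussian elimination:
  R2 <- R2 - (-5.5238/7.6107) R1 = R2 - (-0.725794) R1:  3.601559 phi_2 - 1.566191 phi_3 = 1.443659
  R3 <- R3 - (5.4528/7.6107) R1 = R3 - (0.716465) R1:  -1.566191 phi_2 + 3.70396 phi_3 = -0.890791
  R3 <- R3 - (-1.566191/3.601559) R2 = R3 - (-0.434865) R2:  3.022879 phi_3 = -0.262994
Back-substitution:
  phi_hat_3 = -0.262994 / 3.022879 = -0.087001
  phi_hat_2 = (1.443659 - (-1.566191)(-0.087001)) / 3.601559 = 0.363009
  phi_hat_1 = (-5.5238 - (-5.5238)(0.363009) - (5.4528)(-0.087001)) / 7.6107 = -0.399991
So phi_hat = [-0.4000, 0.3630, -0.0870].
Therefore phi_hat_3 = -0.0870.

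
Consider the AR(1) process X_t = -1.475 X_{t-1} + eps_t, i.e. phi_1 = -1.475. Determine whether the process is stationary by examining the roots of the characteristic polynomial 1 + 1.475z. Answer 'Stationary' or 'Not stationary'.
\text{Not stationary}

The AR(p) characteristic polynomial is P(z) = 1 + 1.475z.
Stationarity requires all roots to lie outside the unit circle, i.e. |z| > 1 for every root.
This is linear in z: 1 + (1.475) z = 0  =>  z = -1/(1.475) = -0.677966,  |z| = 0.677966.
Moduli of all roots: 0.6780.
All moduli strictly greater than 1? No.
Verdict: Not stationary.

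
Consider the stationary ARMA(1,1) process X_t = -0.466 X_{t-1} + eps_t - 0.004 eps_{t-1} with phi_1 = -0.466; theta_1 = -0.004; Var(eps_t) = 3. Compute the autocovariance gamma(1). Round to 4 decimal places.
\gamma(1) = -1.8045

Multiply the model equation by X_{t-k} and take expectations. With theta_0 = psi_0 = 1 and psi_j the MA(infinity) weights, this gives
  gamma(k) - sum_i phi_i gamma(k-i) = c_k,
  c_k = sigma^2 * sum_{j=k..q} theta_j psi_{j-k}   (c_k = 0 for k > q),
using gamma(-m) = gamma(m).
psi-weights needed (psi_j = theta_j + sum_i phi_i psi_{j-i}):
  psi_1 = theta_1 + phi_1 = -0.004 + (-0.466) = -0.47
Right-hand sides:
  c_0 = sigma^2 (1 + theta_1 psi_1) = 3 * (1 + (-0.004)(-0.47)) = 3 * 1.00188 = 3.00564
  c_1 = sigma^2 theta_1 = 3 * (-0.004) = -0.012
  c_2 = 0
Equations for k = 0 and k = 1 (AR order 1):
  gamma(0) = phi_1 gamma(1) + c_0
  gamma(1) = phi_1 gamma(0) + c_1
Substituting the second into the first: gamma(0) (1 - phi_1^2) = c_0 + phi_1 c_1, so
  gamma(0) = (c_0 + phi_1 c_1) / (1 - phi_1^2) = (3.00564 + (-0.466)(-0.012)) / (1 - (-0.466)^2) = 3.011232 / 0.782844 = 3.846529.
  gamma(1) = phi_1 gamma(0) + c_1 = (-0.466)(3.846529) + (-0.012) = -1.804482.
Therefore gamma(1) = -1.8045 (to 4 decimal places).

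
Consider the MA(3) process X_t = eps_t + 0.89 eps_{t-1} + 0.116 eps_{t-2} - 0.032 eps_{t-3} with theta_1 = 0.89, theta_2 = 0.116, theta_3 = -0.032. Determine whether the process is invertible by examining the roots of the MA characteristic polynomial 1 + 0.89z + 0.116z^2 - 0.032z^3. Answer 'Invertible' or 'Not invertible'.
\text{Invertible}

The MA(q) characteristic polynomial is P(z) = 1 + 0.89z + 0.116z^2 - 0.032z^3.
Invertibility requires all roots to lie outside the unit circle, i.e. |z| > 1 for every root.
Degree 3: look for a simple real root z0 first, then factor out (1 - z/z0) and solve the remaining quadratic.
Testing z0 = -2.5: P(-2.5) = 1 + (0.89)(-2.5) + (0.116)(-2.5)^2 + (-0.032)(-2.5)^3
  = 1 + (-2.225) + (0.725) + (0.5) = 0.  So z_0 = -2.5 is a root, |z_0| = 2.5.
Divide out the factor (1 + 0.4 z) = (1 - z/z0) (since 1/z0 = -0.4):
  P(z) = (1 + 0.4 z)(1 + (0.49) z + (-0.08) z^2)
  [check: z-coef 0.49 - (-0.4) = 0.89; z^2-coef -0.08 - (-0.4)(0.49) = 0.116; z^3-coef -(-0.4)(-0.08) = -0.032.]
Remaining roots from the quadratic factor 1 + (0.49) z + (-0.08) z^2:
  Set 1 + (0.49) z + (-0.08) z^2 = 0, i.e. a z^2 + b z + c = 0 with a = -0.08, b = 0.49, c = 1.
  Discriminant D = b^2 - 4ac = (0.49)^2 - 4*(-0.08)*1 = 0.2401 - (-0.32) = 0.5601.
  D >= 0, so the roots are real: z = (-b +/- sqrt(D)) / (2a) = (-0.49 +/- 0.748398) / (-0.16).
    z_1 = (-0.49 + 0.748398) / (-0.16) = -1.615,   |z_1| = 1.615.
    z_2 = (-0.49 - 0.748398) / (-0.16) = 7.74,   |z_2| = 7.74.
Moduli of all roots: 2.5000, 1.6150, 7.7400.
All moduli strictly greater than 1? Yes.
Verdict: Invertible.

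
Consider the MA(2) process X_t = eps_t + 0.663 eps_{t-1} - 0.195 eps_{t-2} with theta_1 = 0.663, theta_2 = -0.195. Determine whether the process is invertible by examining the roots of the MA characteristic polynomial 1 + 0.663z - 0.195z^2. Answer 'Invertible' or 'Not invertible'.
\text{Invertible}

The MA(q) characteristic polynomial is P(z) = 1 + 0.663z - 0.195z^2.
Invertibility requires all roots to lie outside the unit circle, i.e. |z| > 1 for every root.
Set 1 + (0.663) z + (-0.195) z^2 = 0, i.e. a z^2 + b z + c = 0 with a = -0.195, b = 0.663, c = 1.
Discriminant D = b^2 - 4ac = (0.663)^2 - 4*(-0.195)*1 = 0.439569 - (-0.78) = 1.219569.
D >= 0, so the roots are real: z = (-b +/- sqrt(D)) / (2a) = (-0.663 +/- 1.104341) / (-0.39).
  z_1 = (-0.663 + 1.104341) / (-0.39) = -1.1316,   |z_1| = 1.1316.
  z_2 = (-0.663 - 1.104341) / (-0.39) = 4.5316,   |z_2| = 4.5316.
Moduli of all roots: 1.1316, 4.5316.
All moduli strictly greater than 1? Yes.
Verdict: Invertible.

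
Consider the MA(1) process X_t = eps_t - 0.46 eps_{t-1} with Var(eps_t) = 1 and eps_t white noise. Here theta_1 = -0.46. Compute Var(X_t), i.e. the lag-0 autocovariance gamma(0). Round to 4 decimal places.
\gamma(0) = 1.2116

For an MA(q) process X_t = eps_t + sum_i theta_i eps_{t-i} with
Var(eps_t) = sigma^2, the variance is
  gamma(0) = sigma^2 * (1 + sum_i theta_i^2).
  sum_i theta_i^2 = (-0.46)^2 = 0.2116.
  gamma(0) = 1 * (1 + 0.2116) = 1 * 1.2116 = 1.2116.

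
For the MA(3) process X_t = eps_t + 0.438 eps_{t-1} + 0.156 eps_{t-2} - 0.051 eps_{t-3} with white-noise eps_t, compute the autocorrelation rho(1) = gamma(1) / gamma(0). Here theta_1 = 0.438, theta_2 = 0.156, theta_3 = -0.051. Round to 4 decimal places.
\rho(1) = 0.4089

For an MA(q) process with theta_0 = 1, the autocovariance is
  gamma(k) = sigma^2 * sum_{i=0..q-k} theta_i * theta_{i+k},
and rho(k) = gamma(k) / gamma(0). Sigma^2 cancels.
  numerator   = (1)*(0.438) + (0.438)*(0.156) + (0.156)*(-0.051) = 0.498372.
  denominator = (1)^2 + (0.438)^2 + (0.156)^2 + (-0.051)^2 = 1.218781.
  rho(1) = 0.498372 / 1.218781 = 0.4089.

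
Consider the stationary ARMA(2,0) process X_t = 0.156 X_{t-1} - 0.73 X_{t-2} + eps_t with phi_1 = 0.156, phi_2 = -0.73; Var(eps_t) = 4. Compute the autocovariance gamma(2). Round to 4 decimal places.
\gamma(2) = -6.1811

Multiply the model equation by X_{t-k} and take expectations. With theta_0 = psi_0 = 1 and psi_j the MA(infinity) weights, this gives
  gamma(k) - sum_i phi_i gamma(k-i) = c_k,
  c_k = sigma^2 * sum_{j=k..q} theta_j psi_{j-k}   (c_k = 0 for k > q),
using gamma(-m) = gamma(m).
Pure AR (q = 0): c_0 = sigma^2 = 4, c_k = 0 for k >= 1.
Equations for k = 0, 1, 2 (AR order 2, c_2 = 0):
  (E0) gamma(0) = phi_1 gamma(1) + phi_2 gamma(2) + c_0
  (E1) gamma(1) = phi_1 gamma(0) + phi_2 gamma(1) + c_1
  (E2) gamma(2) = phi_1 gamma(1) + phi_2 gamma(0)
From (E1): gamma(1) = A gamma(0) + B with
  A = phi_1 / (1 - phi_2) = 0.156 / 1.73 = 0.090173,   B = c_1 / (1 - phi_2) = 0 / 1.73 = 0.
Insert (E2) into (E0): gamma(0) (1 - phi_2^2) = phi_1 (1 + phi_2) gamma(1) + c_0.
  phi_1 (1 + phi_2) = (0.156)(0.27) = 0.04212,   1 - phi_2^2 = 0.4671.
Replace gamma(1) by A gamma(0) + B and collect gamma(0):
  gamma(0) [0.4671 - (0.04212)(0.090173)] = c_0 = 4
  gamma(0) * 0.463302 = 4
  gamma(0) = 4 / 0.463302 = 8.633679.
  gamma(1) = A gamma(0) = (0.090173)(8.633679) = 0.778528.
  gamma(2) = phi_1 gamma(1) + phi_2 gamma(0) = (0.156)(0.778528) + (-0.73)(8.633679) = -6.181135.
Therefore gamma(2) = -6.1811 (to 4 decimal places).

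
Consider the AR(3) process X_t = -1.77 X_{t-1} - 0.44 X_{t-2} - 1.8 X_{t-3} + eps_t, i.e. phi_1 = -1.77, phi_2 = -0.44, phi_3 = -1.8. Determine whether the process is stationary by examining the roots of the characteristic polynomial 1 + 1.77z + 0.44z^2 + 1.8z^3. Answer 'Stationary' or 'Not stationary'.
\text{Not stationary}

The AR(p) characteristic polynomial is P(z) = 1 + 1.77z + 0.44z^2 + 1.8z^3.
Stationarity requires all roots to lie outside the unit circle, i.e. |z| > 1 for every root.
Degree 3: look for a simple real root z0 first, then factor out (1 - z/z0) and solve the remaining quadratic.
Testing z0 = -0.5: P(-0.5) = 1 + (1.77)(-0.5) + (0.44)(-0.5)^2 + (1.8)(-0.5)^3
  = 1 + (-0.885) + (0.11) + (-0.225) = 0.  So z_0 = -0.5 is a root, |z_0| = 0.5.
Divide out the factor (1 + 2 z) = (1 - z/z0) (since 1/z0 = -2):
  P(z) = (1 + 2 z)(1 + (-0.23) z + (0.9) z^2)
  [check: z-coef -0.23 - (-2) = 1.77; z^2-coef 0.9 - (-2)(-0.23) = 0.44; z^3-coef -(-2)(0.9) = 1.8.]
Remaining roots from the quadratic factor 1 + (-0.23) z + (0.9) z^2:
  Set 1 + (-0.23) z + (0.9) z^2 = 0, i.e. a z^2 + b z + c = 0 with a = 0.9, b = -0.23, c = 1.
  Discriminant D = b^2 - 4ac = (-0.23)^2 - 4*(0.9)*1 = 0.0529 - (3.6) = -3.5471.
  D < 0, so the roots are the complex-conjugate pair z = (-b +/- i sqrt(-D)) / (2a) = 0.1278 +/- 1.0463i.
  For a conjugate pair |z|^2 = z * conj(z) = (product of roots) = c/a = 1/(0.9) = 1.111111, so |z| = sqrt(1.111111) = 1.0541 for both roots.
Moduli of all roots: 0.5000, 1.0541, 1.0541.
All moduli strictly greater than 1? No.
Verdict: Not stationary.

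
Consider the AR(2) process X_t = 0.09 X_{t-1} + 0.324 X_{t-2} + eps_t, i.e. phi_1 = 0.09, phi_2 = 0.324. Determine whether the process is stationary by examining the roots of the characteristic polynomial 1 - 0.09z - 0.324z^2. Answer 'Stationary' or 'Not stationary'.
\text{Stationary}

The AR(p) characteristic polynomial is P(z) = 1 - 0.09z - 0.324z^2.
Stationarity requires all roots to lie outside the unit circle, i.e. |z| > 1 for every root.
Set 1 + (-0.09) z + (-0.324) z^2 = 0, i.e. a z^2 + b z + c = 0 with a = -0.324, b = -0.09, c = 1.
Discriminant D = b^2 - 4ac = (-0.09)^2 - 4*(-0.324)*1 = 0.0081 - (-1.296) = 1.3041.
D >= 0, so the roots are real: z = (-b +/- sqrt(D)) / (2a) = (0.09 +/- 1.141972) / (-0.648).
  z_1 = (0.09 + 1.141972) / (-0.648) = -1.9012,   |z_1| = 1.9012.
  z_2 = (0.09 - 1.141972) / (-0.648) = 1.6234,   |z_2| = 1.6234.
Moduli of all roots: 1.9012, 1.6234.
All moduli strictly greater than 1? Yes.
Verdict: Stationary.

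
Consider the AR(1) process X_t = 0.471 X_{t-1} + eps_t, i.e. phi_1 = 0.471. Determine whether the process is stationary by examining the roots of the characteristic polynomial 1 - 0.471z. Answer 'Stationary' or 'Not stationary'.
\text{Stationary}

The AR(p) characteristic polynomial is P(z) = 1 - 0.471z.
Stationarity requires all roots to lie outside the unit circle, i.e. |z| > 1 for every root.
This is linear in z: 1 + (-0.471) z = 0  =>  z = -1/(-0.471) = 2.123142,  |z| = 2.123142.
Moduli of all roots: 2.1231.
All moduli strictly greater than 1? Yes.
Verdict: Stationary.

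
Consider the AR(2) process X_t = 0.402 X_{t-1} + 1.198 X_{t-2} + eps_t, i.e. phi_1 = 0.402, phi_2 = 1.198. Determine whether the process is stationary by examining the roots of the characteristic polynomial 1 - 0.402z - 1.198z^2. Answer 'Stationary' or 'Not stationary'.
\text{Not stationary}

The AR(p) characteristic polynomial is P(z) = 1 - 0.402z - 1.198z^2.
Stationarity requires all roots to lie outside the unit circle, i.e. |z| > 1 for every root.
Set 1 + (-0.402) z + (-1.198) z^2 = 0, i.e. a z^2 + b z + c = 0 with a = -1.198, b = -0.402, c = 1.
Discriminant D = b^2 - 4ac = (-0.402)^2 - 4*(-1.198)*1 = 0.161604 - (-4.792) = 4.953604.
D >= 0, so the roots are real: z = (-b +/- sqrt(D)) / (2a) = (0.402 +/- 2.225669) / (-2.396).
  z_1 = (0.402 + 2.225669) / (-2.396) = -1.0967,   |z_1| = 1.0967.
  z_2 = (0.402 - 2.225669) / (-2.396) = 0.7611,   |z_2| = 0.7611.
Moduli of all roots: 1.0967, 0.7611.
All moduli strictly greater than 1? No.
Verdict: Not stationary.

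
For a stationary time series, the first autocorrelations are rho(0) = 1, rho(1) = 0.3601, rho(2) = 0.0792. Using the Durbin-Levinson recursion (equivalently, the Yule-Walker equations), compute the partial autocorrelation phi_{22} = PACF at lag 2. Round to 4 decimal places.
\phi_{22} = -0.0580

The PACF at lag k is phi_{kk}, the last component of the solution
to the Yule-Walker system G_k phi = r_k where
  (G_k)_{ij} = rho(|i - j|), (r_k)_i = rho(i), i,j = 1..k.
Equivalently, Durbin-Levinson gives phi_{kk} iteratively:
  phi_{11} = rho(1)
  phi_{kk} = [rho(k) - sum_{j=1..k-1} phi_{k-1,j} rho(k-j)]
            / [1 - sum_{j=1..k-1} phi_{k-1,j} rho(j)],
  phi_{k,j} = phi_{k-1,j} - phi_{kk} phi_{k-1,k-j},  j = 1..k-1.
Step k = 1:
  phi_11 = rho(1) = 0.3601.
Step k = 2:
  phi_22 = [rho(2) - phi_11 rho(1)] / [1 - phi_11 rho(1)] = [0.0792 - (0.3601)(0.3601)] / [1 - (0.3601)(0.3601)]
         = -0.05047201 / 0.87032799 = -0.058.
Therefore phi_{22} = -0.0580.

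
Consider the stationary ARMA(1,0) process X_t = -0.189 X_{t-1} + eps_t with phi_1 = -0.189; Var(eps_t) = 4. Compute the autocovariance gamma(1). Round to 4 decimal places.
\gamma(1) = -0.7840

Multiply the model equation by X_{t-k} and take expectations. With theta_0 = psi_0 = 1 and psi_j the MA(infinity) weights, this gives
  gamma(k) - sum_i phi_i gamma(k-i) = c_k,
  c_k = sigma^2 * sum_{j=k..q} theta_j psi_{j-k}   (c_k = 0 for k > q),
using gamma(-m) = gamma(m).
Pure AR (q = 0): c_0 = sigma^2 = 4, c_k = 0 for k >= 1.
Equations for k = 0 and k = 1 (AR order 1):
  gamma(0) = phi_1 gamma(1) + c_0
  gamma(1) = phi_1 gamma(0) + c_1
Substituting the second into the first: gamma(0) (1 - phi_1^2) = c_0 + phi_1 c_1, so
  gamma(0) = c_0 / (1 - phi_1^2) = 4 / (1 - (-0.189)^2) = 4 / 0.964279 = 4.148177.
  gamma(1) = phi_1 gamma(0) = (-0.189)(4.148177) = -0.784005.
Therefore gamma(1) = -0.7840 (to 4 decimal places).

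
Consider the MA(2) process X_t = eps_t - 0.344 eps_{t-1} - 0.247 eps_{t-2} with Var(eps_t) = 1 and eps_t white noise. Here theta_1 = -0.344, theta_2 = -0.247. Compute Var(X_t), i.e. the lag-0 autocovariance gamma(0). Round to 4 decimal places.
\gamma(0) = 1.1793

For an MA(q) process X_t = eps_t + sum_i theta_i eps_{t-i} with
Var(eps_t) = sigma^2, the variance is
  gamma(0) = sigma^2 * (1 + sum_i theta_i^2).
  sum_i theta_i^2 = (-0.344)^2 + (-0.247)^2 = 0.118336 + 0.061009 = 0.179345.
  gamma(0) = 1 * (1 + 0.179345) = 1 * 1.179345 = 1.179345, which rounds to 1.1793.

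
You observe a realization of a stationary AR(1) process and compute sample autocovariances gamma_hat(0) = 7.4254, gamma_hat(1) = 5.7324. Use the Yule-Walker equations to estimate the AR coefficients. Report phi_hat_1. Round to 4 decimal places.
\hat\phi_{1} = 0.7720

The Yule-Walker equations for an AR(p) process read, in matrix form,
  Gamma_p phi = r_p,   with   (Gamma_p)_{ij} = gamma(|i - j|),
                       (r_p)_i = gamma(i),   i,j = 1..p.
Substitute the sample gammas (Toeplitz matrix and right-hand side of size 1):
  Gamma_p = [[7.4254]]
  r_p     = [5.7324]
With p = 1 this is the single equation gamma(0) phi_1 = gamma(1):
  phi_hat_1 = gamma(1) / gamma(0) = 5.7324 / 7.4254 = 0.7720.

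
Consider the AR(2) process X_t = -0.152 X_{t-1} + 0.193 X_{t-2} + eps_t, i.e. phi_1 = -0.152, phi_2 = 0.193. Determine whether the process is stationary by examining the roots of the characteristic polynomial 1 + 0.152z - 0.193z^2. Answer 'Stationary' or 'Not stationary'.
\text{Stationary}

The AR(p) characteristic polynomial is P(z) = 1 + 0.152z - 0.193z^2.
Stationarity requires all roots to lie outside the unit circle, i.e. |z| > 1 for every root.
Set 1 + (0.152) z + (-0.193) z^2 = 0, i.e. a z^2 + b z + c = 0 with a = -0.193, b = 0.152, c = 1.
Discriminant D = b^2 - 4ac = (0.152)^2 - 4*(-0.193)*1 = 0.023104 - (-0.772) = 0.795104.
D >= 0, so the roots are real: z = (-b +/- sqrt(D)) / (2a) = (-0.152 +/- 0.891686) / (-0.386).
  z_1 = (-0.152 + 0.891686) / (-0.386) = -1.9163,   |z_1| = 1.9163.
  z_2 = (-0.152 - 0.891686) / (-0.386) = 2.7038,   |z_2| = 2.7038.
Moduli of all roots: 1.9163, 2.7038.
All moduli strictly greater than 1? Yes.
Verdict: Stationary.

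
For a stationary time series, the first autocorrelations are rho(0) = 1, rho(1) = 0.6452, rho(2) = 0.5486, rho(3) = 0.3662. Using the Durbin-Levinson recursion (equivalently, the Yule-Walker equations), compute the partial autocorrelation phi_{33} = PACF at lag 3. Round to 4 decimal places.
\phi_{33} = -0.0971

The PACF at lag k is phi_{kk}, the last component of the solution
to the Yule-Walker system G_k phi = r_k where
  (G_k)_{ij} = rho(|i - j|), (r_k)_i = rho(i), i,j = 1..k.
Equivalently, Durbin-Levinson gives phi_{kk} iteratively:
  phi_{11} = rho(1)
  phi_{kk} = [rho(k) - sum_{j=1..k-1} phi_{k-1,j} rho(k-j)]
            / [1 - sum_{j=1..k-1} phi_{k-1,j} rho(j)],
  phi_{k,j} = phi_{k-1,j} - phi_{kk} phi_{k-1,k-j},  j = 1..k-1.
Step k = 1:
  phi_11 = rho(1) = 0.6452.
Step k = 2:
  phi_22 = [rho(2) - phi_11 rho(1)] / [1 - phi_11 rho(1)] = [0.5486 - (0.6452)(0.6452)] / [1 - (0.6452)(0.6452)]
         = 0.13231696 / 0.58371696 = 0.22668.
  Update: phi_21 = phi_11 - phi_22 phi_11 = 0.6452 - (0.22668)(0.6452) = 0.498946.
Step k = 3:
  phi_33 = [rho(3) - phi_21 rho(2) - phi_22 rho(1)] / [1 - phi_21 rho(1) - phi_22 rho(2)]
    numerator   = 0.3662 - (0.498946)(0.5486) - (0.22668)(0.6452) = -0.05377575
    denominator = 1 - (0.498946)(0.6452) - (0.22668)(0.5486) = 0.55372335
  phi_33 = -0.05377575 / 0.55372335 = -0.0971.
Therefore phi_{33} = -0.0971.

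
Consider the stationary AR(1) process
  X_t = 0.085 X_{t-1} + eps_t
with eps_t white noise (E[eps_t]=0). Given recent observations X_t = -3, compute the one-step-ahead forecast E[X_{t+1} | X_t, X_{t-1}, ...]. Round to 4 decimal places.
E[X_{t+1} \mid \mathcal F_t] = -0.2550

For an AR(p) model X_t = c + sum_i phi_i X_{t-i} + eps_t, the
one-step-ahead conditional mean is
  E[X_{t+1} | X_t, ...] = c + sum_i phi_i X_{t+1-i}.
Substitute known values:
  E[X_{t+1} | ...] = (0.085) * (-3)
                   = -0.2550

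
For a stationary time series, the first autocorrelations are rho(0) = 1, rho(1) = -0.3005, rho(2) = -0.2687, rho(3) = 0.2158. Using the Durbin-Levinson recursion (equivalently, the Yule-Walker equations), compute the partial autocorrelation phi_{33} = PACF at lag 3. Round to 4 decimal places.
\phi_{33} = -0.0200

The PACF at lag k is phi_{kk}, the last component of the solution
to the Yule-Walker system G_k phi = r_k where
  (G_k)_{ij} = rho(|i - j|), (r_k)_i = rho(i), i,j = 1..k.
Equivalently, Durbin-Levinson gives phi_{kk} iteratively:
  phi_{11} = rho(1)
  phi_{kk} = [rho(k) - sum_{j=1..k-1} phi_{k-1,j} rho(k-j)]
            / [1 - sum_{j=1..k-1} phi_{k-1,j} rho(j)],
  phi_{k,j} = phi_{k-1,j} - phi_{kk} phi_{k-1,k-j},  j = 1..k-1.
Step k = 1:
  phi_11 = rho(1) = -0.3005.
Step k = 2:
  phi_22 = [rho(2) - phi_11 rho(1)] / [1 - phi_11 rho(1)] = [-0.2687 - (-0.3005)(-0.3005)] / [1 - (-0.3005)(-0.3005)]
         = -0.35900025 / 0.90969975 = -0.394636.
  Update: phi_21 = phi_11 - phi_22 phi_11 = -0.3005 - (-0.394636)(-0.3005) = -0.419088.
Step k = 3:
  phi_33 = [rho(3) - phi_21 rho(2) - phi_22 rho(1)] / [1 - phi_21 rho(1) - phi_22 rho(2)]
    numerator   = 0.2158 - (-0.419088)(-0.2687) - (-0.394636)(-0.3005) = -0.01539709
    denominator = 1 - (-0.419088)(-0.3005) - (-0.394636)(-0.2687) = 0.76802534
  phi_33 = -0.01539709 / 0.76802534 = -0.02.
Therefore phi_{33} = -0.0200.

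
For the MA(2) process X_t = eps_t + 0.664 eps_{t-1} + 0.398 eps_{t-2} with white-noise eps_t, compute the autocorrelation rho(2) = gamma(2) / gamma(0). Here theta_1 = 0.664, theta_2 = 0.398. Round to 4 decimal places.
\rho(2) = 0.2489

For an MA(q) process with theta_0 = 1, the autocovariance is
  gamma(k) = sigma^2 * sum_{i=0..q-k} theta_i * theta_{i+k},
and rho(k) = gamma(k) / gamma(0). Sigma^2 cancels.
  numerator   = (1)*(0.398) = 0.398.
  denominator = (1)^2 + (0.664)^2 + (0.398)^2 = 1.5993.
  rho(2) = 0.398 / 1.5993 = 0.2489.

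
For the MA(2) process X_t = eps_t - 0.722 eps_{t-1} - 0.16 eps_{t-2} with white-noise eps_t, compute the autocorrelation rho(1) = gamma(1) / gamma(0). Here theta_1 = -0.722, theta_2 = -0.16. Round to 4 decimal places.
\rho(1) = -0.3921

For an MA(q) process with theta_0 = 1, the autocovariance is
  gamma(k) = sigma^2 * sum_{i=0..q-k} theta_i * theta_{i+k},
and rho(k) = gamma(k) / gamma(0). Sigma^2 cancels.
  numerator   = (1)*(-0.722) + (-0.722)*(-0.16) = -0.60648.
  denominator = (1)^2 + (-0.722)^2 + (-0.16)^2 = 1.546884.
  rho(1) = -0.60648 / 1.546884 = -0.3921.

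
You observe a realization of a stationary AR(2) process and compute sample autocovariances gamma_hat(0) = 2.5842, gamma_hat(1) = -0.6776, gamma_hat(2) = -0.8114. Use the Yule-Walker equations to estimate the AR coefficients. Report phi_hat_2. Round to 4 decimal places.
\hat\phi_{2} = -0.4110

The Yule-Walker equations for an AR(p) process read, in matrix form,
  Gamma_p phi = r_p,   with   (Gamma_p)_{ij} = gamma(|i - j|),
                       (r_p)_i = gamma(i),   i,j = 1..p.
Substitute the sample gammas (Toeplitz matrix and right-hand side of size 2):
  Gamma_p = [[2.5842, -0.6776], [-0.6776, 2.5842]]
  r_p     = [-0.6776, -0.8114]
Written out:
  2.5842 phi_1 - 0.6776 phi_2 = -0.6776
  -0.6776 phi_1 + 2.5842 phi_2 = -0.8114
Solve by Cramer's rule:
  det = gamma(0)^2 - gamma(1)^2 = (2.5842)^2 - (-0.6776)^2 = 6.67808964 - 0.45914176 = 6.21894788
  phi_hat_1 = [gamma(1) gamma(0) - gamma(1) gamma(2)] / det = [(-0.6776)(2.5842) - (-0.6776)(-0.8114)] / 6.21894788 = -2.30085856 / 6.21894788 = -0.37
  phi_hat_2 = [gamma(0) gamma(2) - gamma(1)^2] / det = [(2.5842)(-0.8114) - (-0.6776)^2] / 6.21894788 = -2.55596164 / 6.21894788 = -0.411
So phi_hat = [-0.3700, -0.4110].
Therefore phi_hat_2 = -0.4110.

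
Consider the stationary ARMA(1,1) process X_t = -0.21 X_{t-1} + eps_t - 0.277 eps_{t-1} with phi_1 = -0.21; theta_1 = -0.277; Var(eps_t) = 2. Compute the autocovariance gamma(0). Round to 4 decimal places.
\gamma(0) = 2.4962

Multiply the model equation by X_{t-k} and take expectations. With theta_0 = psi_0 = 1 and psi_j the MA(infinity) weights, this gives
  gamma(k) - sum_i phi_i gamma(k-i) = c_k,
  c_k = sigma^2 * sum_{j=k..q} theta_j psi_{j-k}   (c_k = 0 for k > q),
using gamma(-m) = gamma(m).
psi-weights needed (psi_j = theta_j + sum_i phi_i psi_{j-i}):
  psi_1 = theta_1 + phi_1 = -0.277 + (-0.21) = -0.487
Right-hand sides:
  c_0 = sigma^2 (1 + theta_1 psi_1) = 2 * (1 + (-0.277)(-0.487)) = 2 * 1.134899 = 2.269798
  c_1 = sigma^2 theta_1 = 2 * (-0.277) = -0.554
  c_2 = 0
Equations for k = 0 and k = 1 (AR order 1):
  gamma(0) = phi_1 gamma(1) + c_0
  gamma(1) = phi_1 gamma(0) + c_1
Substituting the second into the first: gamma(0) (1 - phi_1^2) = c_0 + phi_1 c_1, so
  gamma(0) = (c_0 + phi_1 c_1) / (1 - phi_1^2) = (2.269798 + (-0.21)(-0.554)) / (1 - (-0.21)^2) = 2.386138 / 0.9559 = 2.496221.
Therefore gamma(0) = 2.4962 (to 4 decimal places).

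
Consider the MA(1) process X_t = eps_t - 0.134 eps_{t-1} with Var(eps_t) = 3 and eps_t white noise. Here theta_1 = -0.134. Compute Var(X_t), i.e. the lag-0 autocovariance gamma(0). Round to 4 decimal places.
\gamma(0) = 3.0539

For an MA(q) process X_t = eps_t + sum_i theta_i eps_{t-i} with
Var(eps_t) = sigma^2, the variance is
  gamma(0) = sigma^2 * (1 + sum_i theta_i^2).
  sum_i theta_i^2 = (-0.134)^2 = 0.017956.
  gamma(0) = 3 * (1 + 0.017956) = 3 * 1.017956 = 3.053868, which rounds to 3.0539.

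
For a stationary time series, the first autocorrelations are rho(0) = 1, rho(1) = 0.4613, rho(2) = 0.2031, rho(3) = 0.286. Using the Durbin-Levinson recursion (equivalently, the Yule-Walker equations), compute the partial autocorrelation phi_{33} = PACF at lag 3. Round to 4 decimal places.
\phi_{33} = 0.2501

The PACF at lag k is phi_{kk}, the last component of the solution
to the Yule-Walker system G_k phi = r_k where
  (G_k)_{ij} = rho(|i - j|), (r_k)_i = rho(i), i,j = 1..k.
Equivalently, Durbin-Levinson gives phi_{kk} iteratively:
  phi_{11} = rho(1)
  phi_{kk} = [rho(k) - sum_{j=1..k-1} phi_{k-1,j} rho(k-j)]
            / [1 - sum_{j=1..k-1} phi_{k-1,j} rho(j)],
  phi_{k,j} = phi_{k-1,j} - phi_{kk} phi_{k-1,k-j},  j = 1..k-1.
Step k = 1:
  phi_11 = rho(1) = 0.4613.
Step k = 2:
  phi_22 = [rho(2) - phi_11 rho(1)] / [1 - phi_11 rho(1)] = [0.2031 - (0.4613)(0.4613)] / [1 - (0.4613)(0.4613)]
         = -0.00969769 / 0.78720231 = -0.012319.
  Update: phi_21 = phi_11 - phi_22 phi_11 = 0.4613 - (-0.012319)(0.4613) = 0.466983.
Step k = 3:
  phi_33 = [rho(3) - phi_21 rho(2) - phi_22 rho(1)] / [1 - phi_21 rho(1) - phi_22 rho(2)]
    numerator   = 0.286 - (0.466983)(0.2031) - (-0.012319)(0.4613) = 0.19683862
    denominator = 1 - (0.466983)(0.4613) - (-0.012319)(0.2031) = 0.78708284
  phi_33 = 0.19683862 / 0.78708284 = 0.2501.
Therefore phi_{33} = 0.2501.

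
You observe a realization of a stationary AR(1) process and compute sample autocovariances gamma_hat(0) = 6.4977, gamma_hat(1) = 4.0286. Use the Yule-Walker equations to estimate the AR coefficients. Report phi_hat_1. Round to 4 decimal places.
\hat\phi_{1} = 0.6200

The Yule-Walker equations for an AR(p) process read, in matrix form,
  Gamma_p phi = r_p,   with   (Gamma_p)_{ij} = gamma(|i - j|),
                       (r_p)_i = gamma(i),   i,j = 1..p.
Substitute the sample gammas (Toeplitz matrix and right-hand side of size 1):
  Gamma_p = [[6.4977]]
  r_p     = [4.0286]
With p = 1 this is the single equation gamma(0) phi_1 = gamma(1):
  phi_hat_1 = gamma(1) / gamma(0) = 4.0286 / 6.4977 = 0.6200.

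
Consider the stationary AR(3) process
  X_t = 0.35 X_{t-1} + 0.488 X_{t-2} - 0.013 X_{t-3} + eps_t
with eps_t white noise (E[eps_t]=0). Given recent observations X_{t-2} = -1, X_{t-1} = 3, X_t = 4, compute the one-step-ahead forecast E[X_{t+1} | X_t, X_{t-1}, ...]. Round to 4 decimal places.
E[X_{t+1} \mid \mathcal F_t] = 2.8770

For an AR(p) model X_t = c + sum_i phi_i X_{t-i} + eps_t, the
one-step-ahead conditional mean is
  E[X_{t+1} | X_t, ...] = c + sum_i phi_i X_{t+1-i}.
Substitute known values:
  E[X_{t+1} | ...] = (0.35) * (4) + (0.488) * (3) + (-0.013) * (-1)
                   = 2.8770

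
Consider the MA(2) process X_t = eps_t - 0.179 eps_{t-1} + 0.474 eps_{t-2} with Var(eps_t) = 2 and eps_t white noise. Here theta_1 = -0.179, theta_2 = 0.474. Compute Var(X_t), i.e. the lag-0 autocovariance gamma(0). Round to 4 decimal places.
\gamma(0) = 2.5134

For an MA(q) process X_t = eps_t + sum_i theta_i eps_{t-i} with
Var(eps_t) = sigma^2, the variance is
  gamma(0) = sigma^2 * (1 + sum_i theta_i^2).
  sum_i theta_i^2 = (-0.179)^2 + (0.474)^2 = 0.032041 + 0.224676 = 0.256717.
  gamma(0) = 2 * (1 + 0.256717) = 2 * 1.256717 = 2.513434, which rounds to 2.5134.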